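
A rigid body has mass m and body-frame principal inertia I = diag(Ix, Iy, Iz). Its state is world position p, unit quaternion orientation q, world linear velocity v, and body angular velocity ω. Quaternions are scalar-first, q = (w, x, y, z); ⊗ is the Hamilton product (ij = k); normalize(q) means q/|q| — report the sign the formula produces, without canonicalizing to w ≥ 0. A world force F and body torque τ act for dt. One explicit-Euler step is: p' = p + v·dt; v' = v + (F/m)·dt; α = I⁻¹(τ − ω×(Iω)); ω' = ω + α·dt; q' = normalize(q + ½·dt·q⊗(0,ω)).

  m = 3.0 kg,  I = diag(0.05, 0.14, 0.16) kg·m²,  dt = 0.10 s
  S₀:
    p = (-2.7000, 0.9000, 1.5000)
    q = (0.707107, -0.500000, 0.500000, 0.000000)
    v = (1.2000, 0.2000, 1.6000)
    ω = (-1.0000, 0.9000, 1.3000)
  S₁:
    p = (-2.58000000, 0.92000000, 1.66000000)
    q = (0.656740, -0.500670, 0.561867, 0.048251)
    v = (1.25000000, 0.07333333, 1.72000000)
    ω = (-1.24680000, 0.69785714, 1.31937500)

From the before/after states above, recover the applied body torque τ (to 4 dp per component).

rate change Δω = (-0.24680000, -0.20214286, 0.01937500)
gyro term ω₀×Iω₀ = (0.0234, 0.1430, -0.0810)
τ = I·(Δω/dt) + ω₀×(Iω₀) = (-0.1000, -0.1400, -0.0500)

τ = (-0.1000, -0.1400, -0.0500)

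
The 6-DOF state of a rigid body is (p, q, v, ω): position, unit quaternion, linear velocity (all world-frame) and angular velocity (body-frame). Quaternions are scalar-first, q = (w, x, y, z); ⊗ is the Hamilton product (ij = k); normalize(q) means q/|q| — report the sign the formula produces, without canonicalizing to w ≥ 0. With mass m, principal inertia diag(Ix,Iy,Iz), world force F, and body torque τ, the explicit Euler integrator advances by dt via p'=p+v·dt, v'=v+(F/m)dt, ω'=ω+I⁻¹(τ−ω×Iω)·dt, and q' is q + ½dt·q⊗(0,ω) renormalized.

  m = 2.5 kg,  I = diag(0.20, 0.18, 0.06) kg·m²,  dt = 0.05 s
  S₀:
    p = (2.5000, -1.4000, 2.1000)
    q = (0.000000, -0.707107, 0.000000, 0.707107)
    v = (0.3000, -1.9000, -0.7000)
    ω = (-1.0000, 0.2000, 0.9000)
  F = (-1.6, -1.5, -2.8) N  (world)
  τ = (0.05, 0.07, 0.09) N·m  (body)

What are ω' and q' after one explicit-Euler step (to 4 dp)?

ω' = (-0.9821, 0.2544, 0.9717)
q' = (-0.0336, -0.7102, -0.0018, 0.7032)

gyro term ω×Iω = (-0.0216, -0.1260, 0.0040)
α = I⁻¹(τ − ω×Iω) = (0.3580, 1.0889, 1.4333)
new body rate ω' = (-0.9821, 0.2544, 0.9717)
q⊗(0,ω) = (-1.3435033, -0.1414214, -0.0707107, -0.1414214)
q + ½dt·q⊗(0,ω), renormalized = (-0.0336, -0.7102, -0.0018, 0.7032)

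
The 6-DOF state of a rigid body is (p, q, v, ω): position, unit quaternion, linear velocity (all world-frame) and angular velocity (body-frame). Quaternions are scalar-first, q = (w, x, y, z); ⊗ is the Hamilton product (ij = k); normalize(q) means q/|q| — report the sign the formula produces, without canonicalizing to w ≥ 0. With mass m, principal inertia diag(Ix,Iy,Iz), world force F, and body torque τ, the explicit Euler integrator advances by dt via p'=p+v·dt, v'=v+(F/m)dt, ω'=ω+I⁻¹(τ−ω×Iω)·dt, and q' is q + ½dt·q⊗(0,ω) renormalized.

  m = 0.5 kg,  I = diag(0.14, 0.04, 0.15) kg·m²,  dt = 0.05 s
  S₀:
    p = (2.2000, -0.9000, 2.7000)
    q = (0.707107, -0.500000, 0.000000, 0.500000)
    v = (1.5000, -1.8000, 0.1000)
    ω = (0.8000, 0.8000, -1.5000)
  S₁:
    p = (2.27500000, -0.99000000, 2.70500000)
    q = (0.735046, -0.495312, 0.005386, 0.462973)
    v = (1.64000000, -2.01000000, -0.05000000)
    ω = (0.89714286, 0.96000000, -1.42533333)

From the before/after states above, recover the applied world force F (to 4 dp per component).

F = (1.4000, -2.1000, -1.5000)

v₁ − v₀ = (0.14000000, -0.21000000, -0.15000000)
m·(v₁−v₀)/dt = (1.4000, -2.1000, -1.5000)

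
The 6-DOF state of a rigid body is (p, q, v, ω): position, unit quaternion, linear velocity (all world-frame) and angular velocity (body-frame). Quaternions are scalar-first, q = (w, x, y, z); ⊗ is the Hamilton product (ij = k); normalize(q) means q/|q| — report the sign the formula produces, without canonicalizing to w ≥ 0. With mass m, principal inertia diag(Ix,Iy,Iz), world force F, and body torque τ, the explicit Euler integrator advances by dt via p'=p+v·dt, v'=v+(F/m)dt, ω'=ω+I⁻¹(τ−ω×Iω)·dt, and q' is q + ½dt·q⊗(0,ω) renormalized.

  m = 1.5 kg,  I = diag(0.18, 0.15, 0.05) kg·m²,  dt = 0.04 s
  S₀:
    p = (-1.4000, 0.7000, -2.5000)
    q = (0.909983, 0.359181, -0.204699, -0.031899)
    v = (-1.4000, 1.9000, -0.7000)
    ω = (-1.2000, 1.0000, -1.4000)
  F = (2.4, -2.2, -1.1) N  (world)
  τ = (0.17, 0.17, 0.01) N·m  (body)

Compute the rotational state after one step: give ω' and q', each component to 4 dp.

precession coupling ω×(Iω) = (0.1400, 0.2184, 0.0360)
angular accel α = (0.1667, -0.3227, -0.5200)
ω' = ω + α·dt = (-1.1933, 0.9871, -1.4208)
Hamilton product q⊗(0,ω) = (0.5910576, -0.7735020, 1.4511152, -1.1604340)
q + ½dt·q⊗(0,ω), renormalized = (0.9210, 0.3434, -0.1755, -0.0551)

ω' = (-1.1933, 0.9871, -1.4208)
q' = (0.9210, 0.3434, -0.1755, -0.0551)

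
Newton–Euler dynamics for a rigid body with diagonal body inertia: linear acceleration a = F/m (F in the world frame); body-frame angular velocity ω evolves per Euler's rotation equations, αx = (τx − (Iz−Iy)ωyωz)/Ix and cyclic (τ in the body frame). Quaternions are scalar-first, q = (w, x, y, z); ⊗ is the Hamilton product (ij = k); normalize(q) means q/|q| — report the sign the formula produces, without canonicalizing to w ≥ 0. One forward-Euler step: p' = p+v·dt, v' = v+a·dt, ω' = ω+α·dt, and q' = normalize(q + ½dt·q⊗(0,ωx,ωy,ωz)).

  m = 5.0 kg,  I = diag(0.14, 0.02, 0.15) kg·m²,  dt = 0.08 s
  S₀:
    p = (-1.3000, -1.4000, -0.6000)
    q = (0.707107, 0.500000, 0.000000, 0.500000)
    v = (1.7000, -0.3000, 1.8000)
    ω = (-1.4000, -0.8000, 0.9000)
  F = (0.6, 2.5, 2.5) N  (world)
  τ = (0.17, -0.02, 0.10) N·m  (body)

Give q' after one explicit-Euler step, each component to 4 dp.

2q̇ = q⊗(0,ω) = (0.2500000, -0.5899498, -1.7156856, 0.2363963)
updated quaternion q' = (0.7152, 0.4751, -0.0684, 0.5081)

q' = (0.7152, 0.4751, -0.0684, 0.5081)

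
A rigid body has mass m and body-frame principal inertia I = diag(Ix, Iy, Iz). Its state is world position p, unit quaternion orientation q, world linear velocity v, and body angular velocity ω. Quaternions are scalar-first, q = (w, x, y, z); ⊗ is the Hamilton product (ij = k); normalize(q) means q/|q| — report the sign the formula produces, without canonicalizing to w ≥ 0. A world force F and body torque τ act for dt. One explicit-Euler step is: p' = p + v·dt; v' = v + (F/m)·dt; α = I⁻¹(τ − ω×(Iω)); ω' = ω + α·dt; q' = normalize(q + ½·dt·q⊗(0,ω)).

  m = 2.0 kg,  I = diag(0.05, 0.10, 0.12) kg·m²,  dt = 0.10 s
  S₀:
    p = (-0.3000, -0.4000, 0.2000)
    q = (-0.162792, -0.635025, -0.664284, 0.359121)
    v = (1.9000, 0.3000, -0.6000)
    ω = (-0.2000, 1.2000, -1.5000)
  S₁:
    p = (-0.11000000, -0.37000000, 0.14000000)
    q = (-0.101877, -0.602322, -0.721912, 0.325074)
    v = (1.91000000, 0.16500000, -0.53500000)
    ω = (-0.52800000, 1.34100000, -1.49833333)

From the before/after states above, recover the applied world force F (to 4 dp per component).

F = (0.2000, -2.7000, 1.3000)

velocity change Δv = (0.01000000, -0.13500000, 0.06500000)
F = m·Δv/dt = (0.2000, -2.7000, 1.3000)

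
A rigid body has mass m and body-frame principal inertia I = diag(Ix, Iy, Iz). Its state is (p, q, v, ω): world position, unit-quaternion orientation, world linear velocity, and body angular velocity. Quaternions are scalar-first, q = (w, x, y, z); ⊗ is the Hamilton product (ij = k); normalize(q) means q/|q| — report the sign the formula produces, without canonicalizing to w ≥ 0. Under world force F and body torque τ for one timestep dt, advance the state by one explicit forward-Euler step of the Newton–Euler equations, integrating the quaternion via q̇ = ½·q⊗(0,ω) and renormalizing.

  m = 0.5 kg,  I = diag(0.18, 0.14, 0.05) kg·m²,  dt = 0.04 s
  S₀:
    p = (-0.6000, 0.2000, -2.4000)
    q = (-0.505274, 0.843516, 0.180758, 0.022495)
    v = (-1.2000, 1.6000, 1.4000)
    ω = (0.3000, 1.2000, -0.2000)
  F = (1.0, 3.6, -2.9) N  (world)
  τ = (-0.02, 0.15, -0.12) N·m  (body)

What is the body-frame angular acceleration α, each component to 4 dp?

precession coupling ω×(Iω) = (0.0216, -0.0078, -0.0144)
angular accel α = (-0.2311, 1.1271, -2.1120)

α = (-0.2311, 1.1271, -2.1120)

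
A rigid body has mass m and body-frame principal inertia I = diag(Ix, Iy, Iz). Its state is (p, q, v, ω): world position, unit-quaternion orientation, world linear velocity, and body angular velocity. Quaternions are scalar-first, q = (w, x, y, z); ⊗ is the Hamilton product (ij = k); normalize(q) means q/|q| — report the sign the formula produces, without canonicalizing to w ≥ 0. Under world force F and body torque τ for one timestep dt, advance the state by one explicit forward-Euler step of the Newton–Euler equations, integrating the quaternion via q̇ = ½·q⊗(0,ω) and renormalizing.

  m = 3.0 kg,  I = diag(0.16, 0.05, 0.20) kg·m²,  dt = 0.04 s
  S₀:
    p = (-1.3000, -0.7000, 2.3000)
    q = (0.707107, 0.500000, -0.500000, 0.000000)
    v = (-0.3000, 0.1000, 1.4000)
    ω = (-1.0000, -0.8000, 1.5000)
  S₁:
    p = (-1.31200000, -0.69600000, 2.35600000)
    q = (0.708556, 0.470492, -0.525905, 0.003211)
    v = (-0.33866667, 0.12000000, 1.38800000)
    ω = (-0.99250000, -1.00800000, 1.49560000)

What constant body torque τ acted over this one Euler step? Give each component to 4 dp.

τ = (-0.1500, -0.2000, -0.1100)

Δω = ω₁−ω₀ = (0.00750000, -0.20800000, -0.00440000)
τ = I·(Δω/dt) + ω₀×(Iω₀) = (-0.1500, -0.2000, -0.1100)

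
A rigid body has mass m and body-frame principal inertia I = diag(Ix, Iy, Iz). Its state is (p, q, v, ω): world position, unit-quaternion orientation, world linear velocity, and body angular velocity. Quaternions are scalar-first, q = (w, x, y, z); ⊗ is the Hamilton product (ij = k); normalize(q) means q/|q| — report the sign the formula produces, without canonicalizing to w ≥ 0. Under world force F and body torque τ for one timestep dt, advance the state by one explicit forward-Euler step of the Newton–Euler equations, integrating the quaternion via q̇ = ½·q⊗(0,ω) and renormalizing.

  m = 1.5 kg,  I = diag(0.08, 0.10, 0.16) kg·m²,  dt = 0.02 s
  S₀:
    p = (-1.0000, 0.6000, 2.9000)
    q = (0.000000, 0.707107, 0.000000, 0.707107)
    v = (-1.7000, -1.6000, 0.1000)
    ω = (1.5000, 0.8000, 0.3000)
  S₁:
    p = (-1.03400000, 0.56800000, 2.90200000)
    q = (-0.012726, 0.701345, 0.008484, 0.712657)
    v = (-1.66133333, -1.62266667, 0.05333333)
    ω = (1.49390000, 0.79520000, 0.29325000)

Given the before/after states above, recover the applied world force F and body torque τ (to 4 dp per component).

F = (2.9000, -1.7000, -3.5000)
τ = (-0.0100, -0.0600, -0.0300)

rate change Δω = (-0.00610000, -0.00480000, -0.00675000)
gyro term ω₀×Iω₀ = (0.0144, -0.0360, 0.0240)
applied torque τ = (-0.0100, -0.0600, -0.0300)
Δv = v₁−v₀ = (0.03866667, -0.02266667, -0.04666667)
F = m·Δv/dt = (2.9000, -1.7000, -3.5000)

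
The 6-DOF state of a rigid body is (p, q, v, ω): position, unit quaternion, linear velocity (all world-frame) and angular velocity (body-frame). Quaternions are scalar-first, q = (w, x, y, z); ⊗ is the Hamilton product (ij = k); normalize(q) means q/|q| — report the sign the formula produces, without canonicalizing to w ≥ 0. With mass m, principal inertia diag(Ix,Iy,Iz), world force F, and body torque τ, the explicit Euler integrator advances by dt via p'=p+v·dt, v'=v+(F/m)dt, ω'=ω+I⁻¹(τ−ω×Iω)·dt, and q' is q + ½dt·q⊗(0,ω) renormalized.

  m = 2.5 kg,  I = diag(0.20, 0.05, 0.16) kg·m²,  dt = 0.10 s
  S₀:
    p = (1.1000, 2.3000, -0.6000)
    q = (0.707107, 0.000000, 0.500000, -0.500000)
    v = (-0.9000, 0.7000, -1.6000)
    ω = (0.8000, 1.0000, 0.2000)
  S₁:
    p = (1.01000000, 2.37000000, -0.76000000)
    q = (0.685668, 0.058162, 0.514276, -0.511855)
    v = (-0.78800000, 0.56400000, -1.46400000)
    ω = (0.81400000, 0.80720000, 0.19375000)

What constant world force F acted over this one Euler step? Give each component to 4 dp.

Δv = v₁−v₀ = (0.11200000, -0.13600000, 0.13600000)
applied force F = (2.8000, -3.4000, 3.4000)

F = (2.8000, -3.4000, 3.4000)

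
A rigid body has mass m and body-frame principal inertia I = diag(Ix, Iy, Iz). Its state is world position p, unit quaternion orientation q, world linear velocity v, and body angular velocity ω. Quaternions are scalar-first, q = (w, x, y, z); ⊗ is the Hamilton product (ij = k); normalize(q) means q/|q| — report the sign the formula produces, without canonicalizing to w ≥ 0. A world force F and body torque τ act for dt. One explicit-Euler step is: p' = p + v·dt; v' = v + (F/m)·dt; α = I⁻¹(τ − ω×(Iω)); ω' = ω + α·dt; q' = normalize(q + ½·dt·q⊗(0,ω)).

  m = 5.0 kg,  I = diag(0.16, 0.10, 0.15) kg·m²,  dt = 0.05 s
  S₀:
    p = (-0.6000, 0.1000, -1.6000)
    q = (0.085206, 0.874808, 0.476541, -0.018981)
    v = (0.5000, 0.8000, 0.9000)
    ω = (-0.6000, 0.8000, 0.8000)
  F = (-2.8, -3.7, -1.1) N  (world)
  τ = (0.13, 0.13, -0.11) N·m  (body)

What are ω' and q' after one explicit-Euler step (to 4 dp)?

angular accel α = (0.6125, 1.3480, -0.9253)
new body rate ω' = (-0.5694, 0.8674, 0.7537)
q⊗(0,ω) = (0.1588368, 0.3452940, -0.6202930, 1.0539358)
q' = normalize(q + ½dt·q⊗(0,ω)) = (0.0891, 0.8830, 0.4608, 0.0074)

ω' = (-0.5694, 0.8674, 0.7537)
q' = (0.0891, 0.8830, 0.4608, 0.0074)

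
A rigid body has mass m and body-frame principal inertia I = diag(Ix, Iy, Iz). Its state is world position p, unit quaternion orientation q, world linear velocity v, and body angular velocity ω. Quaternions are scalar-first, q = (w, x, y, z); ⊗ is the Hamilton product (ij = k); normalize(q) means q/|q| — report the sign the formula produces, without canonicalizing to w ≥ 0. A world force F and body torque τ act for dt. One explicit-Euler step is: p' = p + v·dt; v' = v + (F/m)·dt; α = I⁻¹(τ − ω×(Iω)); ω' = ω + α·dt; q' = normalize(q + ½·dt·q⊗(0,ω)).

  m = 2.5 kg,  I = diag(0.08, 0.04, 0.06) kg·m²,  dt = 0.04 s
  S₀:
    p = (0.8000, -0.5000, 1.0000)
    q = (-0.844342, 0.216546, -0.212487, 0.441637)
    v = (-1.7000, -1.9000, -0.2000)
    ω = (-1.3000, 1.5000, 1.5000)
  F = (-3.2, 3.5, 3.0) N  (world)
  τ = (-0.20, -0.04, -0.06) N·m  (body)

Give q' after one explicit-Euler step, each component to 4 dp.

q' = (-0.8445, 0.2186, -0.2555, 0.4168)

Hamilton product q⊗(0,ω) = (-0.0622152, 0.1164586, -2.1654601, -1.2179271)
updated quaternion q' = (-0.8445, 0.2186, -0.2555, 0.4168)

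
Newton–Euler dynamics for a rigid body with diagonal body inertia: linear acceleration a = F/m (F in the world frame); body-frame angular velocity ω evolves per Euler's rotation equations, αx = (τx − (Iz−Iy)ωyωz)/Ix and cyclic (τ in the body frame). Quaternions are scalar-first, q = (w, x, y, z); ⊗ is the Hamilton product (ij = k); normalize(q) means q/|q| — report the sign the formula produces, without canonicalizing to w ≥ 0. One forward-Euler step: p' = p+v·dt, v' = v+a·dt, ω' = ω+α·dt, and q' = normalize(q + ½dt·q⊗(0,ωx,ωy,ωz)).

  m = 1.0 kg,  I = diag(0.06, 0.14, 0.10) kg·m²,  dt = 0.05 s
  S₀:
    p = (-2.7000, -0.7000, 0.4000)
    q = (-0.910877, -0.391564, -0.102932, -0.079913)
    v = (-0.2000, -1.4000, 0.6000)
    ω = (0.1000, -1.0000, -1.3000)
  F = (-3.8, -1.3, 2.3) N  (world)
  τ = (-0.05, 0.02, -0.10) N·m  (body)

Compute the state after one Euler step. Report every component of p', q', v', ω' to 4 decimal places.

(τ − ω×Iω)/I = (0.0333, 0.1057, -0.9200)
ω' = ω + α·dt = (0.1017, -0.9947, -1.3460)
2q̇ = q⊗(0,ω) = (-0.1676625, -0.0371891, 0.3938525, 1.5859973)
q + ½dt·q⊗(0,ω), renormalized = (-0.9143, -0.3922, -0.0930, -0.0402)
linear accel F/m = (-3.8000, -1.3000, 2.3000)
p' = p + v·dt = (-2.7100, -0.7700, 0.4300)
v' = v + a·dt = (-0.3900, -1.4650, 0.7150)

p' = (-2.7100, -0.7700, 0.4300)
q' = (-0.9143, -0.3922, -0.0930, -0.0402)
v' = (-0.3900, -1.4650, 0.7150)
ω' = (0.1017, -0.9947, -1.3460)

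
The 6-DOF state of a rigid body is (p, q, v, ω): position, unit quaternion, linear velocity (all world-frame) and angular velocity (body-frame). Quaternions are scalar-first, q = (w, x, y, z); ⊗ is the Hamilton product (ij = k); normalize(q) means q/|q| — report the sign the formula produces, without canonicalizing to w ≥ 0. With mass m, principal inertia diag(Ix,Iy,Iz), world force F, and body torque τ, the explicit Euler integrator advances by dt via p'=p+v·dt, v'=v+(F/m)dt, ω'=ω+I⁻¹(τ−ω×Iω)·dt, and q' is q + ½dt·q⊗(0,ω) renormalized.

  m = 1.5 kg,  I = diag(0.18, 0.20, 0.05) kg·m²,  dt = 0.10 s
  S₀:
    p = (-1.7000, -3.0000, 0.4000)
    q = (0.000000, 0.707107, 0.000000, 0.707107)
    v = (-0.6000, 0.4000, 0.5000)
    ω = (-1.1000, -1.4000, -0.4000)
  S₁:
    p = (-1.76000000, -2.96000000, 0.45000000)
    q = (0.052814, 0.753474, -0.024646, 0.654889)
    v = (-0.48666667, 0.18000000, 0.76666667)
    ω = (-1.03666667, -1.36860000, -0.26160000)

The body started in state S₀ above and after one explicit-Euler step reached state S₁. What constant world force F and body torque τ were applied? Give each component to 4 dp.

rate change Δω = (0.06333333, 0.03140000, 0.13840000)
ω₀×(Iω₀) = (-0.0840, 0.0572, 0.0308)
applied torque τ = (0.0300, 0.1200, 0.1000)
Δv = v₁−v₀ = (0.11333333, -0.22000000, 0.26666667)
F = m·Δv/dt = (1.7000, -3.3000, 4.0000)

F = (1.7000, -3.3000, 4.0000)
τ = (0.0300, 0.1200, 0.1000)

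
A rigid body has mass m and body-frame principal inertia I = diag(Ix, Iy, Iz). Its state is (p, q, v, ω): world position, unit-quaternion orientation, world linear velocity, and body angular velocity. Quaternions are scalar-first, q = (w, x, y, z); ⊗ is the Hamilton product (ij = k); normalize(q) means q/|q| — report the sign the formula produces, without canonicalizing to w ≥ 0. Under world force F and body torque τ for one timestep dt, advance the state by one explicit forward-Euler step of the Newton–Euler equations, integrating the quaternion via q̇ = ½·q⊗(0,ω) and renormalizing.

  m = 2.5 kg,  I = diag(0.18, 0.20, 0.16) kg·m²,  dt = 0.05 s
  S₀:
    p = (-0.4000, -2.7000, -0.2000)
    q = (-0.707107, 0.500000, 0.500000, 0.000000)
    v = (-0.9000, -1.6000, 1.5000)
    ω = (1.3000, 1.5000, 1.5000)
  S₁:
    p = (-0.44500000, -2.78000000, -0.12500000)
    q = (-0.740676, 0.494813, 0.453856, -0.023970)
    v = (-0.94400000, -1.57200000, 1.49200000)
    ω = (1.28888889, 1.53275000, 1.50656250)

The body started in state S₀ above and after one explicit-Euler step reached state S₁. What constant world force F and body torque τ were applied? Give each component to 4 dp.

velocity change Δv = (-0.04400000, 0.02800000, -0.00800000)
applied force F = (-2.2000, 1.4000, -0.4000)
rate change Δω = (-0.01111111, 0.03275000, 0.00656250)
applied torque τ = (-0.1300, 0.1700, 0.0600)

F = (-2.2000, 1.4000, -0.4000)
τ = (-0.1300, 0.1700, 0.0600)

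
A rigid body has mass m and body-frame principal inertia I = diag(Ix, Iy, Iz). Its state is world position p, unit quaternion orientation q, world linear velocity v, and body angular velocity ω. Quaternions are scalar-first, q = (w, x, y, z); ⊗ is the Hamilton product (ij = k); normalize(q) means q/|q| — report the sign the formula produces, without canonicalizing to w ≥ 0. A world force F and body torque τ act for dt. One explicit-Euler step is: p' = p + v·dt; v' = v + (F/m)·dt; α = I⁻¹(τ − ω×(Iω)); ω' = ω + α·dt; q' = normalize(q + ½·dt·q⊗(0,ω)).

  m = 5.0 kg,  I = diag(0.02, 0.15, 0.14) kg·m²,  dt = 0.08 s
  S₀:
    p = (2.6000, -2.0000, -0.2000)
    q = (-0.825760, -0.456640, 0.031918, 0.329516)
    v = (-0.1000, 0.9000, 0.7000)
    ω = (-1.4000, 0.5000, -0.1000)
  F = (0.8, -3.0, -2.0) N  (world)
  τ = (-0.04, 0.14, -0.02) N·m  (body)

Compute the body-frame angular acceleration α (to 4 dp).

α = (-2.0250, 1.0453, 0.5071)

gyro term ω×Iω = (0.0005, -0.0168, -0.0910)
angular accel α = (-2.0250, 1.0453, 0.5071)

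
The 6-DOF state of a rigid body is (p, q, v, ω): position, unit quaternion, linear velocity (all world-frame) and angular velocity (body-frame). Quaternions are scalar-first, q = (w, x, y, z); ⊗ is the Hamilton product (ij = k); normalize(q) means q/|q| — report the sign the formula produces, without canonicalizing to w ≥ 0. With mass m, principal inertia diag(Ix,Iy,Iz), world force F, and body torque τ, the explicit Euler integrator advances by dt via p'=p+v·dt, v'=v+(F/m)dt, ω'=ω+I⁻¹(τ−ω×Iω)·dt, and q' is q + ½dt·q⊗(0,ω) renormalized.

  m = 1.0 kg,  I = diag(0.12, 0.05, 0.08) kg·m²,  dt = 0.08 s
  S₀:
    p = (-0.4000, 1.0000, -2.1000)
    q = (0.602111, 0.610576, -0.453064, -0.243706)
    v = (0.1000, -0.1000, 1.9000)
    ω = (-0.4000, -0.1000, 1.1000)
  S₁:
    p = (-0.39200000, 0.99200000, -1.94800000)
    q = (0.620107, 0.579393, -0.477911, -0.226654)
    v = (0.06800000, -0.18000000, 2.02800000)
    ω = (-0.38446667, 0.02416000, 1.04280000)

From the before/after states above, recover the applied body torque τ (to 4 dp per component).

ω₁ − ω₀ = (0.01553333, 0.12416000, -0.05720000)
applied torque τ = (0.0200, 0.0600, -0.0600)

τ = (0.0200, 0.0600, -0.0600)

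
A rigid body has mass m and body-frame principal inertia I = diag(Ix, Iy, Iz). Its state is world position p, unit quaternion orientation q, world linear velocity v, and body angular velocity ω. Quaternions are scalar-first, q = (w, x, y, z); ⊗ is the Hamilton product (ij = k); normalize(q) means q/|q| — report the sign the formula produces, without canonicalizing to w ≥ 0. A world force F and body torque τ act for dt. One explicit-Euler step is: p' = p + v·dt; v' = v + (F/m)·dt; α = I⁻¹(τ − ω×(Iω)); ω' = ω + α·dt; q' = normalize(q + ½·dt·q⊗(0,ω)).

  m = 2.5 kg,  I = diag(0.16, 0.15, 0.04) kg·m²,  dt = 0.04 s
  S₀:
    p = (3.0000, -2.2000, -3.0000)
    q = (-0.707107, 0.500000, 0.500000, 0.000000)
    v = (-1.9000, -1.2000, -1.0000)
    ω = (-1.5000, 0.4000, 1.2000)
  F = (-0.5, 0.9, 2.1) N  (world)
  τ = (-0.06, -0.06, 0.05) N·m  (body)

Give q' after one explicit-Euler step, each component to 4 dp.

q' = (-0.6956, 0.5328, 0.4820, 0.0020)

q⊗(0,ω) = (0.5500000, 1.6606605, -0.8828428, 0.1014716)
updated quaternion q' = (-0.6956, 0.5328, 0.4820, 0.0020)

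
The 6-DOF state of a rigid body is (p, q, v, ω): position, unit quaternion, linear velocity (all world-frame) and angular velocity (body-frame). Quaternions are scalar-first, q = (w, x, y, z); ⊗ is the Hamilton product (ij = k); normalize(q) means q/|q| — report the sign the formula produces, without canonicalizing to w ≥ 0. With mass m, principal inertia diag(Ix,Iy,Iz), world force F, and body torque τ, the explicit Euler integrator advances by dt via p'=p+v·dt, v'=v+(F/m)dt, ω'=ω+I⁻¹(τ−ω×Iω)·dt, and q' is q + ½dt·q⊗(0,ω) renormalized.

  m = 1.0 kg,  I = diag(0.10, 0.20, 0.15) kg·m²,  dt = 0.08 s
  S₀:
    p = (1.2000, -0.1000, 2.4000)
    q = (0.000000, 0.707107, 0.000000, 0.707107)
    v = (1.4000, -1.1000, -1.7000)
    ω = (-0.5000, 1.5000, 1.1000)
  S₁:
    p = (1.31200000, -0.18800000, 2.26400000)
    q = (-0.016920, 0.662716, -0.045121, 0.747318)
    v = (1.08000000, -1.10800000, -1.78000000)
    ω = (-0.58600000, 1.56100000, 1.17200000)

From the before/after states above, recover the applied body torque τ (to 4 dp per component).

rate change Δω = (-0.08600000, 0.06100000, 0.07200000)
ω₀×(Iω₀) = (-0.0825, 0.0275, -0.0750)
τ = I·(Δω/dt) + ω₀×(Iω₀) = (-0.1900, 0.1800, 0.0600)

τ = (-0.1900, 0.1800, 0.0600)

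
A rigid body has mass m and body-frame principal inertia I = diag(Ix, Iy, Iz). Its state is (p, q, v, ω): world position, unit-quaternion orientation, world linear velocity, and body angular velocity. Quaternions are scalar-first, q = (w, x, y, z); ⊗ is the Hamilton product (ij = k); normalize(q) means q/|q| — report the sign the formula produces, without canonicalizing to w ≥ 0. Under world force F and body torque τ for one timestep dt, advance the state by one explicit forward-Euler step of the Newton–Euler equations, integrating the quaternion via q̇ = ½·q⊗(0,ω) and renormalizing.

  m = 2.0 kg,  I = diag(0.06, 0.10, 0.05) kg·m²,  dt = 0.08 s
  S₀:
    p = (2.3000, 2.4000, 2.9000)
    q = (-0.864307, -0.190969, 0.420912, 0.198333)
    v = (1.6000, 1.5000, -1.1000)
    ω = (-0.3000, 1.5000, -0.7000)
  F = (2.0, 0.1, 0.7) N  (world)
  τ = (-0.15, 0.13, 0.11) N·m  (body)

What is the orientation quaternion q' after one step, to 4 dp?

2q̇ = q⊗(0,ω) = (-0.5498256, -0.3328458, -1.4896387, 0.4448350)
q' = normalize(q + ½dt·q⊗(0,ω)) = (-0.8843, -0.2038, 0.3605, 0.2156)

q' = (-0.8843, -0.2038, 0.3605, 0.2156)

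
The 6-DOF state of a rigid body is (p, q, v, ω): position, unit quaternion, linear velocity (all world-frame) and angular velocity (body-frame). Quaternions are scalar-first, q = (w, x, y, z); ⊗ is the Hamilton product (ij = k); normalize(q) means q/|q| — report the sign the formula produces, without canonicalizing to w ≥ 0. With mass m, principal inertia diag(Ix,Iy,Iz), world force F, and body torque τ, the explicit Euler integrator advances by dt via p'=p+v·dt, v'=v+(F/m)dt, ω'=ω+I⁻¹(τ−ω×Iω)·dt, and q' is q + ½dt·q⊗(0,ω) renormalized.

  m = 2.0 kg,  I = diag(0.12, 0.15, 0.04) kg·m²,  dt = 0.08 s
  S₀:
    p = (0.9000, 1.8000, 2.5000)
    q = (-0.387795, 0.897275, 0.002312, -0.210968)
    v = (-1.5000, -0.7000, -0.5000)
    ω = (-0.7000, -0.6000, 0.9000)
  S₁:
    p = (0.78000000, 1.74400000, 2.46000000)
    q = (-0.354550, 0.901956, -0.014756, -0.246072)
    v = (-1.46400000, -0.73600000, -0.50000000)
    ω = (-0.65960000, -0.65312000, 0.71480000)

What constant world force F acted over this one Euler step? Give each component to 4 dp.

Δv = v₁−v₀ = (0.03600000, -0.03600000, 0.00000000)
m·(v₁−v₀)/dt = (0.9000, -0.9000, 0.0000)

F = (0.9000, -0.9000, 0.0000)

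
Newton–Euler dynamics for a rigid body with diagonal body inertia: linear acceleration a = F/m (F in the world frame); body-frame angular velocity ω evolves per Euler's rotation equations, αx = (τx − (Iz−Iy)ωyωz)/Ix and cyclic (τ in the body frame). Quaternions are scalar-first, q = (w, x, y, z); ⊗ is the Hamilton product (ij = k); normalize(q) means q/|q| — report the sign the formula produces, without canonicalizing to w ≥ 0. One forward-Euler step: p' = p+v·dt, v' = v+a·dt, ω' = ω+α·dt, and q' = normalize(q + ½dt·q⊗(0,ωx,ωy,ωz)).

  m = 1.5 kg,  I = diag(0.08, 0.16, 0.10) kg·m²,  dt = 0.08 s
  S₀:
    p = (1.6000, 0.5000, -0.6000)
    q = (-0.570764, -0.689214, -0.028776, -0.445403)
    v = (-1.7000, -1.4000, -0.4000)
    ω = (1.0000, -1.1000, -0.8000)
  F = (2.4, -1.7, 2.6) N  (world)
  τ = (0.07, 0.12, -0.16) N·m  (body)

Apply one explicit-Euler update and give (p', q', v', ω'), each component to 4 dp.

p' = (1.4640, 0.3880, -0.6320)
q' = (-0.5574, -0.7291, -0.0434, -0.3948)
v' = (-1.5720, -1.4907, -0.2613)
ω' = (1.1228, -1.0480, -0.8576)

linear accel F/m = (1.6000, -1.1333, 1.7333)
new position p' = (1.4640, 0.3880, -0.6320)
v' = v + a·dt = (-1.5720, -1.4907, -0.2613)
α = I⁻¹(τ − ω×Iω) = (1.5350, 0.6500, -0.7200)
ω' = ω + α·dt = (1.1228, -1.0480, -0.8576)
Hamilton product q⊗(0,ω) = (0.3012380, -1.0376865, -0.3689338, 1.2435226)
q' = normalize(q + ½dt·q⊗(0,ω)) = (-0.5574, -0.7291, -0.0434, -0.3948)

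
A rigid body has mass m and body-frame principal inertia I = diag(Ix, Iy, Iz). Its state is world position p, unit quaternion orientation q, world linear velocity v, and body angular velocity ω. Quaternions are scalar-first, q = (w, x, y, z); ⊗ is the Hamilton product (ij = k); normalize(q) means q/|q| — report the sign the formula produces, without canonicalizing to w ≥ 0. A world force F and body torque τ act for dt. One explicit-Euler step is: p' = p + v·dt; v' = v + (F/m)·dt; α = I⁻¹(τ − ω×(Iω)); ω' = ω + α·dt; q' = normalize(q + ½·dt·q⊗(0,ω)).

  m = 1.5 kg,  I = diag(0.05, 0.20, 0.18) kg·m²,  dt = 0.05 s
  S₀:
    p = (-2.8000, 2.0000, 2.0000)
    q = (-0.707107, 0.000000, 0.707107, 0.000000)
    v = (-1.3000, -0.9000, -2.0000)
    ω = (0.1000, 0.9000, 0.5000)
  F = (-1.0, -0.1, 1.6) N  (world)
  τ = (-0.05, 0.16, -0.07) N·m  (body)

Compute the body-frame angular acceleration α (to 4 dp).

α = (-0.8200, 0.8325, -0.4639)

precession coupling ω×(Iω) = (-0.0090, -0.0065, 0.0135)
α = I⁻¹(τ − ω×Iω) = (-0.8200, 0.8325, -0.4639)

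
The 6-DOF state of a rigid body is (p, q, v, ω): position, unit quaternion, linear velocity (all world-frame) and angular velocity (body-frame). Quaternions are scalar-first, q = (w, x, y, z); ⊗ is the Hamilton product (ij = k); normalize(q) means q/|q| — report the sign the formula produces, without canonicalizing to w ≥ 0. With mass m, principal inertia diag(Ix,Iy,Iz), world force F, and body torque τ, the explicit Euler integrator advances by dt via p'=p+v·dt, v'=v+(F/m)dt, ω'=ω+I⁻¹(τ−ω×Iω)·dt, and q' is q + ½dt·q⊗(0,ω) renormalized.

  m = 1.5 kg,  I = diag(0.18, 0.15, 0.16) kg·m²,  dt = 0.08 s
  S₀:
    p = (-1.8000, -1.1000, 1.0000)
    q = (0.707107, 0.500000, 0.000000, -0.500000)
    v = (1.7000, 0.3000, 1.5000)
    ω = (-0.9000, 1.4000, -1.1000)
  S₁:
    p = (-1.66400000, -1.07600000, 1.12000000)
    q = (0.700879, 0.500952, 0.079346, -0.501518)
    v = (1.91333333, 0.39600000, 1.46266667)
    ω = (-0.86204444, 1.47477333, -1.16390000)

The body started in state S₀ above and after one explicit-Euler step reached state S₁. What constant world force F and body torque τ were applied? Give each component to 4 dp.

F = (4.0000, 1.8000, -0.7000)
τ = (0.0700, 0.1600, -0.0900)

velocity change Δv = (0.21333333, 0.09600000, -0.03733333)
applied force F = (4.0000, 1.8000, -0.7000)
Δω = ω₁−ω₀ = (0.03795556, 0.07477333, -0.06390000)
τ = I·(Δω/dt) + ω₀×(Iω₀) = (0.0700, 0.1600, -0.0900)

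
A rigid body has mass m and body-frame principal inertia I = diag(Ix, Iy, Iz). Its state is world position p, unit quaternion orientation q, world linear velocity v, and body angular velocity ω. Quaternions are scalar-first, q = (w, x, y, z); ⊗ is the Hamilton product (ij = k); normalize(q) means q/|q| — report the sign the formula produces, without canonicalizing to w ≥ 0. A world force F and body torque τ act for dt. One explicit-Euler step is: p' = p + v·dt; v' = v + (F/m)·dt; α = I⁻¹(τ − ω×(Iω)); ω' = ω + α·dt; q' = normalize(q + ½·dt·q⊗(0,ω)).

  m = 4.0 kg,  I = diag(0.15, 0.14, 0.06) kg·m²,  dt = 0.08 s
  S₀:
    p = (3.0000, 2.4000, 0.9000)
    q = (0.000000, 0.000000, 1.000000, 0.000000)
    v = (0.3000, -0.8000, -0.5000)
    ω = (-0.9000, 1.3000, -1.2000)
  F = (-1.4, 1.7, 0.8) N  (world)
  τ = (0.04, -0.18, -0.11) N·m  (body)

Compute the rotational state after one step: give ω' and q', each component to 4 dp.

ω' = (-0.9452, 1.1416, -1.3623)
q' = (-0.0518, -0.0478, 0.9969, 0.0359)

precession coupling ω×(Iω) = (0.1248, 0.0972, 0.0117)
α = I⁻¹(τ − ω×Iω) = (-0.5653, -1.9800, -2.0283)
ω + α·dt = (-0.9452, 1.1416, -1.3623)
Hamilton product q⊗(0,ω) = (-1.3000000, -1.2000000, 0.0000000, 0.9000000)
updated quaternion q' = (-0.0518, -0.0478, 0.9969, 0.0359)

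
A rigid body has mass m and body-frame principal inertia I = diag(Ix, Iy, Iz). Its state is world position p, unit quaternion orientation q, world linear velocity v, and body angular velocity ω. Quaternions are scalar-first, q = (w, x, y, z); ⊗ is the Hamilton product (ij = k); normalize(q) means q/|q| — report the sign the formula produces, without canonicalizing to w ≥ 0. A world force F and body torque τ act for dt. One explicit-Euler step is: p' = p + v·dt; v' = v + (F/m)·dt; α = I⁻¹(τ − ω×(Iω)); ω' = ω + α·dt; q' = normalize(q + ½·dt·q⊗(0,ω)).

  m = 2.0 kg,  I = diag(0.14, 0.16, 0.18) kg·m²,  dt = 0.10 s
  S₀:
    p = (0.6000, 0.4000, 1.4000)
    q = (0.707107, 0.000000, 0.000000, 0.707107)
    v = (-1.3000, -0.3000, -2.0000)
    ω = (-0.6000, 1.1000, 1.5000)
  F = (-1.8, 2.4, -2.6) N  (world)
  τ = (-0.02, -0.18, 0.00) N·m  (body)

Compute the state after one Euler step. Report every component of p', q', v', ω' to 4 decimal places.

p' = p + v·dt = (0.4700, 0.3700, 1.2000)
v' = v + a·dt = (-1.3900, -0.1800, -2.1300)
α = I⁻¹(τ − ω×Iω) = (-0.3786, -1.3500, 0.0733)
new body rate ω' = (-0.6379, 0.9650, 1.5073)
Hamilton product q⊗(0,ω) = (-1.0606605, -1.2020819, 0.3535535, 1.0606605)
updated quaternion q' = (0.6510, -0.0598, 0.0176, 0.7565)

p' = (0.4700, 0.3700, 1.2000)
q' = (0.6510, -0.0598, 0.0176, 0.7565)
v' = (-1.3900, -0.1800, -2.1300)
ω' = (-0.6379, 0.9650, 1.5073)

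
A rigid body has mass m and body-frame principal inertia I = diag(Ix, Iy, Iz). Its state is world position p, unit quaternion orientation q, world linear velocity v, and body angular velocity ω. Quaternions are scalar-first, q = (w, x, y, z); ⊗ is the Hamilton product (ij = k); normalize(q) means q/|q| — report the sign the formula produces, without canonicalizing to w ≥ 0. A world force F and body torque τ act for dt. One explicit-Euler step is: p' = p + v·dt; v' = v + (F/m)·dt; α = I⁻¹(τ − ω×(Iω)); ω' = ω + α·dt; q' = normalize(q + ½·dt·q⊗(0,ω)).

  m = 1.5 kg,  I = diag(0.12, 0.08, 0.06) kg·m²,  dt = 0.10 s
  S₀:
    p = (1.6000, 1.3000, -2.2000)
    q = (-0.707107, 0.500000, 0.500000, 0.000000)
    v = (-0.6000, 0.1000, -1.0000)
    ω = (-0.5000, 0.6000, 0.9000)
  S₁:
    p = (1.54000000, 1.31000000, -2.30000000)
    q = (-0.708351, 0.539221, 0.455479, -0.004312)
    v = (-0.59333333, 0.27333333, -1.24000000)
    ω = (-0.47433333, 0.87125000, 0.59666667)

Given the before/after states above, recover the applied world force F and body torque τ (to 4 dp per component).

F = (0.1000, 2.6000, -3.6000)
τ = (0.0200, 0.1900, -0.1700)

velocity change Δv = (0.00666667, 0.17333333, -0.24000000)
applied force F = (0.1000, 2.6000, -3.6000)
rate change Δω = (0.02566667, 0.27125000, -0.30333333)
precession coupling = (-0.0108, -0.0270, 0.0120)
applied torque τ = (0.0200, 0.1900, -0.1700)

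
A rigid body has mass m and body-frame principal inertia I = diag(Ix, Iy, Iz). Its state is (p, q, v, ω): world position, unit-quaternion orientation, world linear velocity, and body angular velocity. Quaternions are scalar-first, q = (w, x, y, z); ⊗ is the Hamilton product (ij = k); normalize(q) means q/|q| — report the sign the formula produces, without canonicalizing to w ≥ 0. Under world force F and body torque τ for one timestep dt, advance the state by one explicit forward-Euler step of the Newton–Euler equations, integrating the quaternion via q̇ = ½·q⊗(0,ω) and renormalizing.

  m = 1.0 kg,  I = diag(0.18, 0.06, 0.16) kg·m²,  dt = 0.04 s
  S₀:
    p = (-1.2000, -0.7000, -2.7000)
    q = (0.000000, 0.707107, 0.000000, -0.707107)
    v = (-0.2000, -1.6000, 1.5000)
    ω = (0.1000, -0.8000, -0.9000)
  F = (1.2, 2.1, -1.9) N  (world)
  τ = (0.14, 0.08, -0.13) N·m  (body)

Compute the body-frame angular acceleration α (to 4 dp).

α = (0.3778, 1.3633, -0.8725)

ω×(Iω) gyroscopic = (0.0720, -0.0018, 0.0096)
angular accel α = (0.3778, 1.3633, -0.8725)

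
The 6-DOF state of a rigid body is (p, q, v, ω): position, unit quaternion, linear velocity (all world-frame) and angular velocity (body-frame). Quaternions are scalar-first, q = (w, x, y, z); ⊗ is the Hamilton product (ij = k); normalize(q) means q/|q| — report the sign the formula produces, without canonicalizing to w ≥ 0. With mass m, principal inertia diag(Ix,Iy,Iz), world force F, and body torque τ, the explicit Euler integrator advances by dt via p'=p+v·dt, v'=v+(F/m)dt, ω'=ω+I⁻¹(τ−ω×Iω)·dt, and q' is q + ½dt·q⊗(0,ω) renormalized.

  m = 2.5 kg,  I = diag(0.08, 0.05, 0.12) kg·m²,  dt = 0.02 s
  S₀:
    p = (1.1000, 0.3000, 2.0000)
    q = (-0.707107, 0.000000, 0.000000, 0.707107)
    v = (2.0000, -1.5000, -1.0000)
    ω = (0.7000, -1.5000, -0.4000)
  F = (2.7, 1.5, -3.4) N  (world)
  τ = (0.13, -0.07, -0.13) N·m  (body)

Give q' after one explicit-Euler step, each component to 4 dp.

q' = (-0.7042, 0.0057, 0.0156, 0.7098)

q⊗(0,ω) = (0.2828428, 0.5656856, 1.5556354, 0.2828428)
q' = normalize(q + ½dt·q⊗(0,ω)) = (-0.7042, 0.0057, 0.0156, 0.7098)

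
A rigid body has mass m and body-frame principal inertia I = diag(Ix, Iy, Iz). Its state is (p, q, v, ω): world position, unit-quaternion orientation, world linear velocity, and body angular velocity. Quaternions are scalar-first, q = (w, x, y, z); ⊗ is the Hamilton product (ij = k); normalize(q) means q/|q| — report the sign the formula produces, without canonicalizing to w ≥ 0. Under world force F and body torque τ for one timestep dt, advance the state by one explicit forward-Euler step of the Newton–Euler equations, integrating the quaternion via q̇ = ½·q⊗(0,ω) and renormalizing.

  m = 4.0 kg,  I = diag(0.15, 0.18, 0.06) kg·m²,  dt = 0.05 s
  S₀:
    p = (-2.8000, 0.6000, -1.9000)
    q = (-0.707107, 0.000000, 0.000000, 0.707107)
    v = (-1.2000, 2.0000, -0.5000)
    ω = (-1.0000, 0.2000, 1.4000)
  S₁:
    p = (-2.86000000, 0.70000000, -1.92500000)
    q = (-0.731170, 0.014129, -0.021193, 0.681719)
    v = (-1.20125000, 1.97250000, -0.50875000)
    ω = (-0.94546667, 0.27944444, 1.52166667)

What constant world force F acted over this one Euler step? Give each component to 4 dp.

F = (-0.1000, -2.2000, -0.7000)

velocity change Δv = (-0.00125000, -0.02750000, -0.00875000)
applied force F = (-0.1000, -2.2000, -0.7000)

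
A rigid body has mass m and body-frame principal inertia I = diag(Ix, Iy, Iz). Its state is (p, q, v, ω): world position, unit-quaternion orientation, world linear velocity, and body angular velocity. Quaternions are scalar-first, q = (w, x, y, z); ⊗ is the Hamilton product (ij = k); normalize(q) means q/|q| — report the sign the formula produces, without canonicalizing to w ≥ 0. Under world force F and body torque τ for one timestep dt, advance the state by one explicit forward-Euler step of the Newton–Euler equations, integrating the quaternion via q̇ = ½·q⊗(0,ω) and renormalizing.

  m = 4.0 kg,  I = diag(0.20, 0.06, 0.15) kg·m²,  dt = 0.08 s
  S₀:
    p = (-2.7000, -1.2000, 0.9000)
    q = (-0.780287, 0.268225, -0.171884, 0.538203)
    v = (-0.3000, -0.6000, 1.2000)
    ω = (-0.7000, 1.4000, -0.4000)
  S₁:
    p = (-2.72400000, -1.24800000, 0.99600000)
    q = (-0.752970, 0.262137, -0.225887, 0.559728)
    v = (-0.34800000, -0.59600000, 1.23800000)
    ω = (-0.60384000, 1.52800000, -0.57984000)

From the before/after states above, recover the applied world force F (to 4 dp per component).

F = (-2.4000, 0.2000, 1.9000)

velocity change Δv = (-0.04800000, 0.00400000, 0.03800000)
m·(v₁−v₀)/dt = (-2.4000, 0.2000, 1.9000)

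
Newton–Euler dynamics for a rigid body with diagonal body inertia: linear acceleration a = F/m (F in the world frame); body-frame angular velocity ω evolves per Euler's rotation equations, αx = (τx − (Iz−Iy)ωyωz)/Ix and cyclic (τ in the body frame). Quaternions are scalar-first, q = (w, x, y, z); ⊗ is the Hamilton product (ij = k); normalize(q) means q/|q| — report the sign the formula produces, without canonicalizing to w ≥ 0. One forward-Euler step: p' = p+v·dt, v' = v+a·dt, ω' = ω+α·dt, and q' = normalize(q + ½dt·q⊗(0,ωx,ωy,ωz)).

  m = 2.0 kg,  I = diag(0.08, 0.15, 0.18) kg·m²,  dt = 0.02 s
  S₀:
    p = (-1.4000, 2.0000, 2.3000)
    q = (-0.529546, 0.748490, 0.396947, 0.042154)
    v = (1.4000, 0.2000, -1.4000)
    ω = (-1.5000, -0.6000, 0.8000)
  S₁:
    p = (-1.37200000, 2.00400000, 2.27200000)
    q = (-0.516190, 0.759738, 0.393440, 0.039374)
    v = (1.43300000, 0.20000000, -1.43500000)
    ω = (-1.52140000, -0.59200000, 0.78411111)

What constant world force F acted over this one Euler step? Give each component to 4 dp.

F = (3.3000, 0.0000, -3.5000)

Δv = v₁−v₀ = (0.03300000, 0.00000000, -0.03500000)
applied force F = (3.3000, 0.0000, -3.5000)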